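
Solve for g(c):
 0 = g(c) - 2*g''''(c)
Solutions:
 g(c) = C1*exp(-2^(3/4)*c/2) + C2*exp(2^(3/4)*c/2) + C3*sin(2^(3/4)*c/2) + C4*cos(2^(3/4)*c/2)


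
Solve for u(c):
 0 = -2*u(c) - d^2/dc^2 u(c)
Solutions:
 u(c) = C1*sin(sqrt(2)*c) + C2*cos(sqrt(2)*c)


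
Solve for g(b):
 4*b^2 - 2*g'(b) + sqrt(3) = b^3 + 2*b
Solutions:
 g(b) = C1 - b^4/8 + 2*b^3/3 - b^2/2 + sqrt(3)*b/2


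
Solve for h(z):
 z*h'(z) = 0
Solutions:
 h(z) = C1


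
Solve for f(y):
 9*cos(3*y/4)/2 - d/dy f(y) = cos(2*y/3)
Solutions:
 f(y) = C1 - 3*sin(2*y/3)/2 + 6*sin(3*y/4)


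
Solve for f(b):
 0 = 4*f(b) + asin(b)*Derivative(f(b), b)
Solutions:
 f(b) = C1*exp(-4*Integral(1/asin(b), b))


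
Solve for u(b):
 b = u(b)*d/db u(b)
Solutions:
 u(b) = -sqrt(C1 + b^2)
 u(b) = sqrt(C1 + b^2)


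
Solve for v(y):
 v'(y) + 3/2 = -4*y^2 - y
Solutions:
 v(y) = C1 - 4*y^3/3 - y^2/2 - 3*y/2


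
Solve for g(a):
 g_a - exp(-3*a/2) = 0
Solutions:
 g(a) = C1 - 2*exp(-3*a/2)/3


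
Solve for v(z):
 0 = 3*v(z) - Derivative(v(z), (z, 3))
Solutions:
 v(z) = C3*exp(3^(1/3)*z) + (C1*sin(3^(5/6)*z/2) + C2*cos(3^(5/6)*z/2))*exp(-3^(1/3)*z/2)


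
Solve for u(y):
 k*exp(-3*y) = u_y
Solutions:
 u(y) = C1 - k*exp(-3*y)/3


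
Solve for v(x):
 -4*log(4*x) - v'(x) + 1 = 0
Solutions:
 v(x) = C1 - 4*x*log(x) - x*log(256) + 5*x


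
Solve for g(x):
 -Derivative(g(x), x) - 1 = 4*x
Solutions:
 g(x) = C1 - 2*x^2 - x


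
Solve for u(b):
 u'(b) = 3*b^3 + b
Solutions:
 u(b) = C1 + 3*b^4/4 + b^2/2


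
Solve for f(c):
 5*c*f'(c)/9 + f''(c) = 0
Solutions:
 f(c) = C1 + C2*erf(sqrt(10)*c/6)


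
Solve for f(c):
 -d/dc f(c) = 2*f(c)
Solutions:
 f(c) = C1*exp(-2*c)


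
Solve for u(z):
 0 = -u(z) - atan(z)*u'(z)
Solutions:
 u(z) = C1*exp(-Integral(1/atan(z), z))


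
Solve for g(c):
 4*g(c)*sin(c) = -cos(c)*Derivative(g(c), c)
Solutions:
 g(c) = C1*cos(c)^4


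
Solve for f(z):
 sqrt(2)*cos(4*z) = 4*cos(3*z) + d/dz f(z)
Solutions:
 f(z) = C1 - 4*sin(3*z)/3 + sqrt(2)*sin(4*z)/4


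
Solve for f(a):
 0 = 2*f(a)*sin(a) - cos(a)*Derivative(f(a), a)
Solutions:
 f(a) = C1/cos(a)^2


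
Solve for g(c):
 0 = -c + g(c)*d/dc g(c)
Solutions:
 g(c) = -sqrt(C1 + c^2)
 g(c) = sqrt(C1 + c^2)


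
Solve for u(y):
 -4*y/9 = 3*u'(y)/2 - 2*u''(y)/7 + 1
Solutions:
 u(y) = C1 + C2*exp(21*y/4) - 4*y^2/27 - 410*y/567


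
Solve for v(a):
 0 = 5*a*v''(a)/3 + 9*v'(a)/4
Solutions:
 v(a) = C1 + C2/a^(7/20)


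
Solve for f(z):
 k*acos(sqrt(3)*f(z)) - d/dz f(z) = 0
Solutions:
 Integral(1/acos(sqrt(3)*_y), (_y, f(z))) = C1 + k*z


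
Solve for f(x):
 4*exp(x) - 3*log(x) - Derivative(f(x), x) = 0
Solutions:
 f(x) = C1 - 3*x*log(x) + 3*x + 4*exp(x)


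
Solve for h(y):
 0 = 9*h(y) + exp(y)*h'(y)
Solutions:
 h(y) = C1*exp(9*exp(-y))


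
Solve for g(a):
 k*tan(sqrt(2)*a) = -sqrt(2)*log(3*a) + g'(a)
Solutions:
 g(a) = C1 + sqrt(2)*a*(log(a) - 1) + sqrt(2)*a*log(3) - sqrt(2)*k*log(cos(sqrt(2)*a))/2


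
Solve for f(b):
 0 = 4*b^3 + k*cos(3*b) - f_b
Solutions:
 f(b) = C1 + b^4 + k*sin(3*b)/3


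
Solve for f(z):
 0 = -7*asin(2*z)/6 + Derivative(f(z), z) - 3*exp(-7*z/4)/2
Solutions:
 f(z) = C1 + 7*z*asin(2*z)/6 + 7*sqrt(1 - 4*z^2)/12 - 6*exp(-7*z/4)/7


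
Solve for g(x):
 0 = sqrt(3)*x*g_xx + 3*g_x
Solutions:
 g(x) = C1 + C2*x^(1 - sqrt(3))


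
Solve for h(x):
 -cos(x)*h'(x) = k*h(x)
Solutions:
 h(x) = C1*exp(k*(log(sin(x) - 1) - log(sin(x) + 1))/2)


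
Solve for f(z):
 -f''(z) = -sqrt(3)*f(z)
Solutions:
 f(z) = C1*exp(-3^(1/4)*z) + C2*exp(3^(1/4)*z)


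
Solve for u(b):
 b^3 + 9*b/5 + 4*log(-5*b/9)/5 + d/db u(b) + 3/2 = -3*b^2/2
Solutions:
 u(b) = C1 - b^4/4 - b^3/2 - 9*b^2/10 - 4*b*log(-b)/5 + b*(-8*log(5) - 7 + 16*log(3))/10


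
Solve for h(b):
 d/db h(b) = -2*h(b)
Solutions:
 h(b) = C1*exp(-2*b)


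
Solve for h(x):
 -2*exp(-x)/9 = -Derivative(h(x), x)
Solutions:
 h(x) = C1 - 2*exp(-x)/9


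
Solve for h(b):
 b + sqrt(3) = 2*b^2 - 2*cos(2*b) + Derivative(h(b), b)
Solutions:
 h(b) = C1 - 2*b^3/3 + b^2/2 + sqrt(3)*b + sin(2*b)


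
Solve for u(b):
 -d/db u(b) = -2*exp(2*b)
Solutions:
 u(b) = C1 + exp(2*b)


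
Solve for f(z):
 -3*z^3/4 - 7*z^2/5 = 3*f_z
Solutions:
 f(z) = C1 - z^4/16 - 7*z^3/45


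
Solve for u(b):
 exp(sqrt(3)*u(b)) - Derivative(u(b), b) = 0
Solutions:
 u(b) = sqrt(3)*(2*log(-1/(C1 + b)) - log(3))/6


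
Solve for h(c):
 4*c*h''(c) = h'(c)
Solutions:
 h(c) = C1 + C2*c^(5/4)


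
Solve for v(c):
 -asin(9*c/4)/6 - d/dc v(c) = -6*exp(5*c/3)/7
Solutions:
 v(c) = C1 - c*asin(9*c/4)/6 - sqrt(16 - 81*c^2)/54 + 18*exp(5*c/3)/35


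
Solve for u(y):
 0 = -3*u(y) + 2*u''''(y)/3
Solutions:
 u(y) = C1*exp(-2^(3/4)*sqrt(3)*y/2) + C2*exp(2^(3/4)*sqrt(3)*y/2) + C3*sin(2^(3/4)*sqrt(3)*y/2) + C4*cos(2^(3/4)*sqrt(3)*y/2)


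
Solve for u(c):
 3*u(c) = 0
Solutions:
 u(c) = 0


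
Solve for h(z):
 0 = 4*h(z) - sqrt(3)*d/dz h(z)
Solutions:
 h(z) = C1*exp(4*sqrt(3)*z/3)


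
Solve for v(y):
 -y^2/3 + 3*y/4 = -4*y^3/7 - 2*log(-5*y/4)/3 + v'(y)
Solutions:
 v(y) = C1 + y^4/7 - y^3/9 + 3*y^2/8 + 2*y*log(-y)/3 + 2*y*(-2*log(2) - 1 + log(5))/3


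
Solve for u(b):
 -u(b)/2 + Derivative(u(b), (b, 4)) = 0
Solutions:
 u(b) = C1*exp(-2^(3/4)*b/2) + C2*exp(2^(3/4)*b/2) + C3*sin(2^(3/4)*b/2) + C4*cos(2^(3/4)*b/2)


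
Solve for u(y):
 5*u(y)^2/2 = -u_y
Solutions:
 u(y) = 2/(C1 + 5*y)


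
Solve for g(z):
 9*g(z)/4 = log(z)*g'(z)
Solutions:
 g(z) = C1*exp(9*li(z)/4)


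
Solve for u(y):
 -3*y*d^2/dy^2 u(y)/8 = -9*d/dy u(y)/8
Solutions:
 u(y) = C1 + C2*y^4


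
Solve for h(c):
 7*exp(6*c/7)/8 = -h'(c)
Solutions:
 h(c) = C1 - 49*exp(6*c/7)/48


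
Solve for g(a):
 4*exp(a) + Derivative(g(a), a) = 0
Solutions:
 g(a) = C1 - 4*exp(a)


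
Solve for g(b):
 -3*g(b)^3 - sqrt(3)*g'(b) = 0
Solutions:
 g(b) = -sqrt(2)*sqrt(-1/(C1 - sqrt(3)*b))/2
 g(b) = sqrt(2)*sqrt(-1/(C1 - sqrt(3)*b))/2


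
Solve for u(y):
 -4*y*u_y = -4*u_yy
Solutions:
 u(y) = C1 + C2*erfi(sqrt(2)*y/2)


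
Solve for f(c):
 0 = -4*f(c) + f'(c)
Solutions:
 f(c) = C1*exp(4*c)


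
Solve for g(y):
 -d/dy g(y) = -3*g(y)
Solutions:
 g(y) = C1*exp(3*y)


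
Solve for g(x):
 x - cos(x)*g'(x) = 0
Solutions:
 g(x) = C1 + Integral(x/cos(x), x)


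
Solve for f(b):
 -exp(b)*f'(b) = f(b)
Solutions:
 f(b) = C1*exp(exp(-b))


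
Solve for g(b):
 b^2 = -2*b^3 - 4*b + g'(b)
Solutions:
 g(b) = C1 + b^4/2 + b^3/3 + 2*b^2


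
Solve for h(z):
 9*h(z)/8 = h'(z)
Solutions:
 h(z) = C1*exp(9*z/8)


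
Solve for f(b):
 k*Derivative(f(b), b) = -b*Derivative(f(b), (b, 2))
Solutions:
 f(b) = C1 + b^(1 - re(k))*(C2*sin(log(b)*Abs(im(k))) + C3*cos(log(b)*im(k)))


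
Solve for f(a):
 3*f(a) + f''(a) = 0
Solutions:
 f(a) = C1*sin(sqrt(3)*a) + C2*cos(sqrt(3)*a)


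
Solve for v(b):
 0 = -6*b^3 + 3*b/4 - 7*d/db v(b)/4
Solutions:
 v(b) = C1 - 6*b^4/7 + 3*b^2/14


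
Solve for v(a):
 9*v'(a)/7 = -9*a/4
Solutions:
 v(a) = C1 - 7*a^2/8


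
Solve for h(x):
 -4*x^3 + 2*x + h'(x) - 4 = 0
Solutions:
 h(x) = C1 + x^4 - x^2 + 4*x


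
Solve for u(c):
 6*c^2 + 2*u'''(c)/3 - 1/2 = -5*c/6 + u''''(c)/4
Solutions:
 u(c) = C1 + C2*c + C3*c^2 + C4*exp(8*c/3) - 3*c^5/20 - c^4/3 - 3*c^3/8


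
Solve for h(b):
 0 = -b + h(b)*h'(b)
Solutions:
 h(b) = -sqrt(C1 + b^2)
 h(b) = sqrt(C1 + b^2)


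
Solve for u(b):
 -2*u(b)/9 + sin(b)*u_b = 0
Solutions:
 u(b) = C1*(cos(b) - 1)^(1/9)/(cos(b) + 1)^(1/9)


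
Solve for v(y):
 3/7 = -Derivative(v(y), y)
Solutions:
 v(y) = C1 - 3*y/7


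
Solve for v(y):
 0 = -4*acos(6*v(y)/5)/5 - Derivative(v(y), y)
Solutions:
 Integral(1/acos(6*_y/5), (_y, v(y))) = C1 - 4*y/5


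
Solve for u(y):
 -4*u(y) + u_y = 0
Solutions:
 u(y) = C1*exp(4*y)


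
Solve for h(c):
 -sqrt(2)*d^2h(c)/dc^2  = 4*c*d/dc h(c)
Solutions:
 h(c) = C1 + C2*erf(2^(1/4)*c)


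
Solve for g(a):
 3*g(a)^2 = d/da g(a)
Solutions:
 g(a) = -1/(C1 + 3*a)


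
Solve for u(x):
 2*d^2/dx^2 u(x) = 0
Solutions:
 u(x) = C1 + C2*x


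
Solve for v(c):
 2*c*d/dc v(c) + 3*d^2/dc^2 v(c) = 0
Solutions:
 v(c) = C1 + C2*erf(sqrt(3)*c/3)


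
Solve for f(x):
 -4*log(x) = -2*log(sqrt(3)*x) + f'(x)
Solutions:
 f(x) = C1 - 2*x*log(x) + x*log(3) + 2*x


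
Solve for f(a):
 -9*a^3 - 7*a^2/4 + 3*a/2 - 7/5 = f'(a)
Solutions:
 f(a) = C1 - 9*a^4/4 - 7*a^3/12 + 3*a^2/4 - 7*a/5


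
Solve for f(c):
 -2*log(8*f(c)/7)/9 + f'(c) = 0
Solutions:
 -9*Integral(1/(log(_y) - log(7) + 3*log(2)), (_y, f(c)))/2 = C1 - c


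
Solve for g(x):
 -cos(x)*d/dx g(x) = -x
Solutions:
 g(x) = C1 + Integral(x/cos(x), x)


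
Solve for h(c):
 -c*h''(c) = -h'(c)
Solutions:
 h(c) = C1 + C2*c^2


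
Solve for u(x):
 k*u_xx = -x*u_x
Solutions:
 u(x) = C1 + C2*sqrt(k)*erf(sqrt(2)*x*sqrt(1/k)/2)


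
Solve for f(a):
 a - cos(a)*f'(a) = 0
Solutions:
 f(a) = C1 + Integral(a/cos(a), a)


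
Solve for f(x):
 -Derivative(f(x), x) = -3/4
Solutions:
 f(x) = C1 + 3*x/4


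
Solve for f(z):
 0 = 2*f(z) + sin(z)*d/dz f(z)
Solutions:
 f(z) = C1*(cos(z) + 1)/(cos(z) - 1)


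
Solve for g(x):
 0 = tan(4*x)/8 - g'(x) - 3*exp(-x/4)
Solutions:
 g(x) = C1 + log(tan(4*x)^2 + 1)/64 + 12*exp(-x/4)


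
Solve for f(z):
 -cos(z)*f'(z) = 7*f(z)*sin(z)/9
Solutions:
 f(z) = C1*cos(z)^(7/9)


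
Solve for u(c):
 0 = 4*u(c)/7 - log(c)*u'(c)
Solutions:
 u(c) = C1*exp(4*li(c)/7)


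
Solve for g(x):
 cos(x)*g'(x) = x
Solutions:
 g(x) = C1 + Integral(x/cos(x), x)


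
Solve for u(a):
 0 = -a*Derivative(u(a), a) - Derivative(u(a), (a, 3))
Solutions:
 u(a) = C1 + Integral(C2*airyai(-a) + C3*airybi(-a), a)


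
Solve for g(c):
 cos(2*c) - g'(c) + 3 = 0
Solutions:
 g(c) = C1 + 3*c + sin(2*c)/2


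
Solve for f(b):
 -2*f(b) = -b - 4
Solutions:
 f(b) = b/2 + 2


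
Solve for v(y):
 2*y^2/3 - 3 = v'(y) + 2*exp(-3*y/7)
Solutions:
 v(y) = C1 + 2*y^3/9 - 3*y + 14*exp(-3*y/7)/3


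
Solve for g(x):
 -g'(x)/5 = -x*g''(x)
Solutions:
 g(x) = C1 + C2*x^(6/5)


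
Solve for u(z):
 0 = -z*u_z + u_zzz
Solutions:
 u(z) = C1 + Integral(C2*airyai(z) + C3*airybi(z), z)


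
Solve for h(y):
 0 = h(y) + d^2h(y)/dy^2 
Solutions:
 h(y) = C1*sin(y) + C2*cos(y)


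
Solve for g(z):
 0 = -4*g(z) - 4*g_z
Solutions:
 g(z) = C1*exp(-z)


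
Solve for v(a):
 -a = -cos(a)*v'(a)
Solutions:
 v(a) = C1 + Integral(a/cos(a), a)


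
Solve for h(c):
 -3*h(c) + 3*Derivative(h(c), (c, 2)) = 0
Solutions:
 h(c) = C1*exp(-c) + C2*exp(c)


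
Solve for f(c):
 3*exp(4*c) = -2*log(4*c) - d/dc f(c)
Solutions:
 f(c) = C1 - 2*c*log(c) + 2*c*(1 - 2*log(2)) - 3*exp(4*c)/4


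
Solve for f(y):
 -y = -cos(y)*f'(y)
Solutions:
 f(y) = C1 + Integral(y/cos(y), y)


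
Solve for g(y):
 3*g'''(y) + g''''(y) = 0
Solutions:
 g(y) = C1 + C2*y + C3*y^2 + C4*exp(-3*y)


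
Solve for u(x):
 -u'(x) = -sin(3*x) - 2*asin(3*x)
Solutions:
 u(x) = C1 + 2*x*asin(3*x) + 2*sqrt(1 - 9*x^2)/3 - cos(3*x)/3


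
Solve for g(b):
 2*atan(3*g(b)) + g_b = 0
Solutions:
 Integral(1/atan(3*_y), (_y, g(b))) = C1 - 2*b


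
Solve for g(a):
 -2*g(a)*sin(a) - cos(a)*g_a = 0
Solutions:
 g(a) = C1*cos(a)^2


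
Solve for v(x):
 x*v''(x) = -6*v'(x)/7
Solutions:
 v(x) = C1 + C2*x^(1/7)


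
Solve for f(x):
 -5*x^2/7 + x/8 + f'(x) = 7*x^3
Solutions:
 f(x) = C1 + 7*x^4/4 + 5*x^3/21 - x^2/16


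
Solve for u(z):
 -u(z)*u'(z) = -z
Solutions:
 u(z) = -sqrt(C1 + z^2)
 u(z) = sqrt(C1 + z^2)


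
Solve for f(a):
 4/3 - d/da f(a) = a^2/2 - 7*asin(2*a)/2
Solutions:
 f(a) = C1 - a^3/6 + 7*a*asin(2*a)/2 + 4*a/3 + 7*sqrt(1 - 4*a^2)/4


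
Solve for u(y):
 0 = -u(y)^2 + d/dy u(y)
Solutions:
 u(y) = -1/(C1 + y)


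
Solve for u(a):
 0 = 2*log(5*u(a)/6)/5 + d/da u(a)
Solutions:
 5*Integral(1/(log(_y) - log(6) + log(5)), (_y, u(a)))/2 = C1 - a


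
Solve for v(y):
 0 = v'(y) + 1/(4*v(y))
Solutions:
 v(y) = -sqrt(C1 - 2*y)/2
 v(y) = sqrt(C1 - 2*y)/2


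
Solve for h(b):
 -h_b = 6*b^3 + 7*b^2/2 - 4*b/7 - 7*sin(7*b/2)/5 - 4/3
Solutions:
 h(b) = C1 - 3*b^4/2 - 7*b^3/6 + 2*b^2/7 + 4*b/3 - 2*cos(7*b/2)/5


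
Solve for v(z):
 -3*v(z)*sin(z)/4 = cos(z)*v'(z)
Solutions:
 v(z) = C1*cos(z)^(3/4)


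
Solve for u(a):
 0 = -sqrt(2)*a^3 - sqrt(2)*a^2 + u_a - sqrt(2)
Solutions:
 u(a) = C1 + sqrt(2)*a^4/4 + sqrt(2)*a^3/3 + sqrt(2)*a


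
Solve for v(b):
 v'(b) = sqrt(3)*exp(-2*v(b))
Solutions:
 v(b) = log(-sqrt(C1 + 2*sqrt(3)*b))
 v(b) = log(C1 + 2*sqrt(3)*b)/2


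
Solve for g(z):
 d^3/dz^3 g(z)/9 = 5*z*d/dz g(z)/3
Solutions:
 g(z) = C1 + Integral(C2*airyai(15^(1/3)*z) + C3*airybi(15^(1/3)*z), z)


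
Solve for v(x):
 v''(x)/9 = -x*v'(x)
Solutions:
 v(x) = C1 + C2*erf(3*sqrt(2)*x/2)


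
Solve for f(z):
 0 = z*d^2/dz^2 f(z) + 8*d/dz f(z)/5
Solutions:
 f(z) = C1 + C2/z^(3/5)


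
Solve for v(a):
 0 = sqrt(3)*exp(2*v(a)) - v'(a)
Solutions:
 v(a) = log(-sqrt(-1/(C1 + sqrt(3)*a))) - log(2)/2
 v(a) = log(-1/(C1 + sqrt(3)*a))/2 - log(2)/2


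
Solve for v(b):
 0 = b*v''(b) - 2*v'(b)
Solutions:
 v(b) = C1 + C2*b^3


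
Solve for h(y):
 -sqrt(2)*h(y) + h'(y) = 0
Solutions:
 h(y) = C1*exp(sqrt(2)*y)


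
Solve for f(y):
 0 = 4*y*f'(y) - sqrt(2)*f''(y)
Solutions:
 f(y) = C1 + C2*erfi(2^(1/4)*y)


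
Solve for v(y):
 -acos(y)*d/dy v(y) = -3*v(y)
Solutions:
 v(y) = C1*exp(3*Integral(1/acos(y), y))


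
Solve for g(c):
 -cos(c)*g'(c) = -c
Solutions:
 g(c) = C1 + Integral(c/cos(c), c)


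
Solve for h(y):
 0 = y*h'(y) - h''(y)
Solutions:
 h(y) = C1 + C2*erfi(sqrt(2)*y/2)


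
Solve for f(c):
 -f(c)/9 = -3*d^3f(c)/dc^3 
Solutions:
 f(c) = C3*exp(c/3) + (C1*sin(sqrt(3)*c/6) + C2*cos(sqrt(3)*c/6))*exp(-c/6)


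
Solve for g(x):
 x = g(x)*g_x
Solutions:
 g(x) = -sqrt(C1 + x^2)
 g(x) = sqrt(C1 + x^2)


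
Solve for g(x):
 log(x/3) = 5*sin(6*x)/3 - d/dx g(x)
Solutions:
 g(x) = C1 - x*log(x) + x + x*log(3) - 5*cos(6*x)/18


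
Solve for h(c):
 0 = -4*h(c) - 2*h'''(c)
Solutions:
 h(c) = C3*exp(-2^(1/3)*c) + (C1*sin(2^(1/3)*sqrt(3)*c/2) + C2*cos(2^(1/3)*sqrt(3)*c/2))*exp(2^(1/3)*c/2)


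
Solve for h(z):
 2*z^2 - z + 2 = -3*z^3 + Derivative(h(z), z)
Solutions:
 h(z) = C1 + 3*z^4/4 + 2*z^3/3 - z^2/2 + 2*z


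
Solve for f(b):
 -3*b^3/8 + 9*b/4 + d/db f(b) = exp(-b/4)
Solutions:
 f(b) = C1 + 3*b^4/32 - 9*b^2/8 - 4*exp(-b/4)


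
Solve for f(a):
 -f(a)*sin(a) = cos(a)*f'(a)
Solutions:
 f(a) = C1*cos(a)


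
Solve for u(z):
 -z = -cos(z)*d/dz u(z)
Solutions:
 u(z) = C1 + Integral(z/cos(z), z)


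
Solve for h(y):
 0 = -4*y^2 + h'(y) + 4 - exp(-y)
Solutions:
 h(y) = C1 + 4*y^3/3 - 4*y - exp(-y)


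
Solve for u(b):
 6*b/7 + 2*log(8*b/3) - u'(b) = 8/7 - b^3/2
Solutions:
 u(b) = C1 + b^4/8 + 3*b^2/7 + 2*b*log(b) - 22*b/7 - 2*b*log(3) + 6*b*log(2)


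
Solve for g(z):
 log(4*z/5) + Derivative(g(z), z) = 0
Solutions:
 g(z) = C1 - z*log(z) + z*log(5/4) + z


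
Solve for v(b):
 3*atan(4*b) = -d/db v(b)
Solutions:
 v(b) = C1 - 3*b*atan(4*b) + 3*log(16*b^2 + 1)/8


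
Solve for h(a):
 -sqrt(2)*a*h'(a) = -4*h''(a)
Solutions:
 h(a) = C1 + C2*erfi(2^(3/4)*a/4)


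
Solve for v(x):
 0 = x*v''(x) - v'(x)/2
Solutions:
 v(x) = C1 + C2*x^(3/2)


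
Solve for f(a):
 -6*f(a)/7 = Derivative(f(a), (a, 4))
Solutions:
 f(a) = (C1*sin(14^(3/4)*3^(1/4)*a/14) + C2*cos(14^(3/4)*3^(1/4)*a/14))*exp(-14^(3/4)*3^(1/4)*a/14) + (C3*sin(14^(3/4)*3^(1/4)*a/14) + C4*cos(14^(3/4)*3^(1/4)*a/14))*exp(14^(3/4)*3^(1/4)*a/14)


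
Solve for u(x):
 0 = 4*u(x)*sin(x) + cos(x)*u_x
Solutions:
 u(x) = C1*cos(x)^4


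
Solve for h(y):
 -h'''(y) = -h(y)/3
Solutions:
 h(y) = C3*exp(3^(2/3)*y/3) + (C1*sin(3^(1/6)*y/2) + C2*cos(3^(1/6)*y/2))*exp(-3^(2/3)*y/6)


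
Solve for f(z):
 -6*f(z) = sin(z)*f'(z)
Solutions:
 f(z) = C1*(cos(z)^3 + 3*cos(z)^2 + 3*cos(z) + 1)/(cos(z)^3 - 3*cos(z)^2 + 3*cos(z) - 1)


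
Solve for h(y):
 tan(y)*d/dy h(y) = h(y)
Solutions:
 h(y) = C1*sin(y)


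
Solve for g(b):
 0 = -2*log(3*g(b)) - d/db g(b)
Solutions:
 Integral(1/(log(_y) + log(3)), (_y, g(b)))/2 = C1 - b


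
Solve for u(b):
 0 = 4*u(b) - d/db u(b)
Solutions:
 u(b) = C1*exp(4*b)


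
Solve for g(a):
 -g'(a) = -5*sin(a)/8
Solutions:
 g(a) = C1 - 5*cos(a)/8


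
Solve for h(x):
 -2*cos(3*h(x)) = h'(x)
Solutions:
 h(x) = -asin((C1 + exp(12*x))/(C1 - exp(12*x)))/3 + pi/3
 h(x) = asin((C1 + exp(12*x))/(C1 - exp(12*x)))/3


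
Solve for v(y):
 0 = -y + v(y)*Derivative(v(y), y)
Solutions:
 v(y) = -sqrt(C1 + y^2)
 v(y) = sqrt(C1 + y^2)


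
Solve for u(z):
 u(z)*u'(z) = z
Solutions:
 u(z) = -sqrt(C1 + z^2)
 u(z) = sqrt(C1 + z^2)


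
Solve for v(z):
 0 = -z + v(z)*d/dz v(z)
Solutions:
 v(z) = -sqrt(C1 + z^2)
 v(z) = sqrt(C1 + z^2)


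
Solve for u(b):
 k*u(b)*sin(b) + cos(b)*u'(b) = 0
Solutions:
 u(b) = C1*exp(k*log(cos(b)))


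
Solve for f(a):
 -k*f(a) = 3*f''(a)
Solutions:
 f(a) = C1*exp(-sqrt(3)*a*sqrt(-k)/3) + C2*exp(sqrt(3)*a*sqrt(-k)/3)


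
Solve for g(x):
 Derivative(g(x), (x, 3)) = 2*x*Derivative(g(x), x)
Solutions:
 g(x) = C1 + Integral(C2*airyai(2^(1/3)*x) + C3*airybi(2^(1/3)*x), x)


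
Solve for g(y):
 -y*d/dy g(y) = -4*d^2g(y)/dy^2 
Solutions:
 g(y) = C1 + C2*erfi(sqrt(2)*y/4)


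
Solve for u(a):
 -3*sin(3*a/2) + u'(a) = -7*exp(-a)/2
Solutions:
 u(a) = C1 - 2*cos(3*a/2) + 7*exp(-a)/2


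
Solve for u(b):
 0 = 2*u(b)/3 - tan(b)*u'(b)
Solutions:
 u(b) = C1*sin(b)^(2/3)


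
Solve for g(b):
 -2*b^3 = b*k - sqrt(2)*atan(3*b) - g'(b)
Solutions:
 g(b) = C1 + b^4/2 + b^2*k/2 - sqrt(2)*(b*atan(3*b) - log(9*b^2 + 1)/6)


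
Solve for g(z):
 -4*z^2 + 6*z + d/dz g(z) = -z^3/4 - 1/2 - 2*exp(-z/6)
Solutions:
 g(z) = C1 - z^4/16 + 4*z^3/3 - 3*z^2 - z/2 + 12*exp(-z/6)


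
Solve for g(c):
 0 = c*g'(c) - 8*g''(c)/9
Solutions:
 g(c) = C1 + C2*erfi(3*c/4)


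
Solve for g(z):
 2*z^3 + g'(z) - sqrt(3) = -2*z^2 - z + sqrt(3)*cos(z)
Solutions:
 g(z) = C1 - z^4/2 - 2*z^3/3 - z^2/2 + sqrt(3)*z + sqrt(3)*sin(z)


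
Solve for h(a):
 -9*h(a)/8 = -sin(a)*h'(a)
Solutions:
 h(a) = C1*(cos(a) - 1)^(9/16)/(cos(a) + 1)^(9/16)


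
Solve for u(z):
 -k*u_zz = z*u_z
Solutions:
 u(z) = C1 + C2*sqrt(k)*erf(sqrt(2)*z*sqrt(1/k)/2)


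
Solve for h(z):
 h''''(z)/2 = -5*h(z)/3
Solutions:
 h(z) = (C1*sin(5^(1/4)*6^(3/4)*z/6) + C2*cos(5^(1/4)*6^(3/4)*z/6))*exp(-5^(1/4)*6^(3/4)*z/6) + (C3*sin(5^(1/4)*6^(3/4)*z/6) + C4*cos(5^(1/4)*6^(3/4)*z/6))*exp(5^(1/4)*6^(3/4)*z/6)


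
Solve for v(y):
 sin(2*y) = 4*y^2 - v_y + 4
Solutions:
 v(y) = C1 + 4*y^3/3 + 4*y + cos(2*y)/2


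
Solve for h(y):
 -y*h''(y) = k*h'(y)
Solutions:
 h(y) = C1 + y^(1 - re(k))*(C2*sin(log(y)*Abs(im(k))) + C3*cos(log(y)*im(k)))


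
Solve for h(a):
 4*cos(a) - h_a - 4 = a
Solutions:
 h(a) = C1 - a^2/2 - 4*a + 4*sin(a)


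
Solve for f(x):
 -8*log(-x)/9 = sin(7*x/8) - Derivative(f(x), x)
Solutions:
 f(x) = C1 + 8*x*log(-x)/9 - 8*x/9 - 8*cos(7*x/8)/7


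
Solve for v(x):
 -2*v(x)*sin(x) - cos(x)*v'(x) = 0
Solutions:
 v(x) = C1*cos(x)^2


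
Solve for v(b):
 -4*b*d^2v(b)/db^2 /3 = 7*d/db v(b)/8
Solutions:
 v(b) = C1 + C2*b^(11/32)


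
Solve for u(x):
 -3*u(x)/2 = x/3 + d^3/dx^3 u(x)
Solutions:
 u(x) = C3*exp(-2^(2/3)*3^(1/3)*x/2) - 2*x/9 + (C1*sin(2^(2/3)*3^(5/6)*x/4) + C2*cos(2^(2/3)*3^(5/6)*x/4))*exp(2^(2/3)*3^(1/3)*x/4)


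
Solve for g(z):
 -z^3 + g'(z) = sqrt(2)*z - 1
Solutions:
 g(z) = C1 + z^4/4 + sqrt(2)*z^2/2 - z


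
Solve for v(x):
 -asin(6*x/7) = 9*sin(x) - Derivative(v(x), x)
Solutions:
 v(x) = C1 + x*asin(6*x/7) + sqrt(49 - 36*x^2)/6 - 9*cos(x)


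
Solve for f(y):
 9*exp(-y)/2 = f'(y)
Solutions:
 f(y) = C1 - 9*exp(-y)/2


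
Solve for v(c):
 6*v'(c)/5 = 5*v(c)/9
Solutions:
 v(c) = C1*exp(25*c/54)


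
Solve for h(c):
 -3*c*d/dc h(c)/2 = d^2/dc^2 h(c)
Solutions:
 h(c) = C1 + C2*erf(sqrt(3)*c/2)


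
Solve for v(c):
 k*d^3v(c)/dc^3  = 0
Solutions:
 v(c) = C1 + C2*c + C3*c^2


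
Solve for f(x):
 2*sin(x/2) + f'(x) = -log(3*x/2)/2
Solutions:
 f(x) = C1 - x*log(x)/2 - x*log(3) + x/2 + x*log(6)/2 + 4*cos(x/2)


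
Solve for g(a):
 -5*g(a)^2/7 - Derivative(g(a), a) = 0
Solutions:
 g(a) = 7/(C1 + 5*a)


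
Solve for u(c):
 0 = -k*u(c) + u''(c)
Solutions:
 u(c) = C1*exp(-c*sqrt(k)) + C2*exp(c*sqrt(k))


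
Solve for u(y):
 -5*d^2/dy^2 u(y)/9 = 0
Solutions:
 u(y) = C1 + C2*y


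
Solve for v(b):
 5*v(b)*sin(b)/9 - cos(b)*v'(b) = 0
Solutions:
 v(b) = C1/cos(b)^(5/9)


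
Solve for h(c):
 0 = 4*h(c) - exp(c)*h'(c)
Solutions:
 h(c) = C1*exp(-4*exp(-c))


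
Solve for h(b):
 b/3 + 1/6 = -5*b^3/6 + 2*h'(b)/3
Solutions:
 h(b) = C1 + 5*b^4/16 + b^2/4 + b/4


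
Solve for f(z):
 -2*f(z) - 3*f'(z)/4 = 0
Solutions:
 f(z) = C1*exp(-8*z/3)


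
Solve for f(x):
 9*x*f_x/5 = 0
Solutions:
 f(x) = C1


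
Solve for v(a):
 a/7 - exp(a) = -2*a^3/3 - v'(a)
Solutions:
 v(a) = C1 - a^4/6 - a^2/14 + exp(a)


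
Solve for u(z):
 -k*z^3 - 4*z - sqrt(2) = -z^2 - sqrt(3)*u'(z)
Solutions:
 u(z) = C1 + sqrt(3)*k*z^4/12 - sqrt(3)*z^3/9 + 2*sqrt(3)*z^2/3 + sqrt(6)*z/3


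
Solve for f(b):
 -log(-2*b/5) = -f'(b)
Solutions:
 f(b) = C1 + b*log(-b) + b*(-log(5) - 1 + log(2))


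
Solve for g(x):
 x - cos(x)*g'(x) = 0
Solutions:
 g(x) = C1 + Integral(x/cos(x), x)


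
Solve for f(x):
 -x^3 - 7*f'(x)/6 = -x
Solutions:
 f(x) = C1 - 3*x^4/14 + 3*x^2/7


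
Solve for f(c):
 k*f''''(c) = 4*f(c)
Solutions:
 f(c) = C1*exp(-sqrt(2)*c*(1/k)^(1/4)) + C2*exp(sqrt(2)*c*(1/k)^(1/4)) + C3*exp(-sqrt(2)*I*c*(1/k)^(1/4)) + C4*exp(sqrt(2)*I*c*(1/k)^(1/4))


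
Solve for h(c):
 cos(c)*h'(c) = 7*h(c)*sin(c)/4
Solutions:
 h(c) = C1/cos(c)^(7/4)


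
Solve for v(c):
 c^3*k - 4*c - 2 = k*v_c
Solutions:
 v(c) = C1 + c^4/4 - 2*c^2/k - 2*c/k


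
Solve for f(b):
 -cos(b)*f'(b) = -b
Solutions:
 f(b) = C1 + Integral(b/cos(b), b)


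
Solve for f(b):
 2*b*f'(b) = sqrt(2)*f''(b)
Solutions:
 f(b) = C1 + C2*erfi(2^(3/4)*b/2)


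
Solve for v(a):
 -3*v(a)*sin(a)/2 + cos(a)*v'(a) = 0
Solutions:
 v(a) = C1/cos(a)^(3/2)


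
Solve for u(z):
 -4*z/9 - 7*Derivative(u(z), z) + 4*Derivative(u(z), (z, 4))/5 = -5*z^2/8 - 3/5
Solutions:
 u(z) = C1 + C4*exp(70^(1/3)*z/2) + 5*z^3/168 - 2*z^2/63 + 3*z/35 + (C2*sin(sqrt(3)*70^(1/3)*z/4) + C3*cos(sqrt(3)*70^(1/3)*z/4))*exp(-70^(1/3)*z/4)


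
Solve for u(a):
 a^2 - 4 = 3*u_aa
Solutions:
 u(a) = C1 + C2*a + a^4/36 - 2*a^2/3


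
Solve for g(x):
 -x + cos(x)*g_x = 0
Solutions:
 g(x) = C1 + Integral(x/cos(x), x)


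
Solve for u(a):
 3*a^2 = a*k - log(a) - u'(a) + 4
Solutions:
 u(a) = C1 - a^3 + a^2*k/2 - a*log(a) + 5*a


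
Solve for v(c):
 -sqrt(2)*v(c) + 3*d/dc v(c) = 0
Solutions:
 v(c) = C1*exp(sqrt(2)*c/3)


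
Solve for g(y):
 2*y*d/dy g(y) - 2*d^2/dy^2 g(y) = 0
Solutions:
 g(y) = C1 + C2*erfi(sqrt(2)*y/2)


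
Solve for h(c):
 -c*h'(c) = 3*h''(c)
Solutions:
 h(c) = C1 + C2*erf(sqrt(6)*c/6)


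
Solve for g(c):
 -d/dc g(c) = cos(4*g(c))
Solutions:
 g(c) = -asin((C1 + exp(8*c))/(C1 - exp(8*c)))/4 + pi/4
 g(c) = asin((C1 + exp(8*c))/(C1 - exp(8*c)))/4


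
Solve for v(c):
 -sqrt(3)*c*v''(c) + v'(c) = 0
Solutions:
 v(c) = C1 + C2*c^(sqrt(3)/3 + 1)


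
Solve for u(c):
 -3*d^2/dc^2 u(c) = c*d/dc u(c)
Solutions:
 u(c) = C1 + C2*erf(sqrt(6)*c/6)


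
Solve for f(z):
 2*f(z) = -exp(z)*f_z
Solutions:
 f(z) = C1*exp(2*exp(-z))


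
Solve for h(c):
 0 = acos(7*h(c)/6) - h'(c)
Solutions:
 Integral(1/acos(7*_y/6), (_y, h(c))) = C1 + c


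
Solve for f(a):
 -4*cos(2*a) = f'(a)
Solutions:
 f(a) = C1 - 2*sin(2*a)


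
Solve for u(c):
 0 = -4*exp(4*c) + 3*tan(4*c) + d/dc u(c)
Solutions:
 u(c) = C1 + exp(4*c) + 3*log(cos(4*c))/4


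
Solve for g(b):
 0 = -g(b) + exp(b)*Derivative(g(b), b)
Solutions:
 g(b) = C1*exp(-exp(-b))


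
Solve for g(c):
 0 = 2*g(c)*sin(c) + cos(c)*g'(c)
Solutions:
 g(c) = C1*cos(c)^2


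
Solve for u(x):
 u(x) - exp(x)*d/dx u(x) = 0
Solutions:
 u(x) = C1*exp(-exp(-x))


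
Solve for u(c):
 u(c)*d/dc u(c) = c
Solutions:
 u(c) = -sqrt(C1 + c^2)
 u(c) = sqrt(C1 + c^2)


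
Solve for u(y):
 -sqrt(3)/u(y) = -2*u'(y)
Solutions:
 u(y) = -sqrt(C1 + sqrt(3)*y)
 u(y) = sqrt(C1 + sqrt(3)*y)


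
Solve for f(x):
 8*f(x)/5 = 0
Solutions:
 f(x) = 0


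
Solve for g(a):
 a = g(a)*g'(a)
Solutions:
 g(a) = -sqrt(C1 + a^2)
 g(a) = sqrt(C1 + a^2)


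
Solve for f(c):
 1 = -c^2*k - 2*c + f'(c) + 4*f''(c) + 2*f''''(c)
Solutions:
 f(c) = C1 + C2*exp(-6^(1/3)*c*(-(9 + sqrt(465))^(1/3) + 4*6^(1/3)/(9 + sqrt(465))^(1/3))/12)*sin(2^(1/3)*3^(1/6)*c*(2^(1/3)/(9 + sqrt(465))^(1/3) + 3^(2/3)*(9 + sqrt(465))^(1/3)/12)) + C3*exp(-6^(1/3)*c*(-(9 + sqrt(465))^(1/3) + 4*6^(1/3)/(9 + sqrt(465))^(1/3))/12)*cos(2^(1/3)*3^(1/6)*c*(2^(1/3)/(9 + sqrt(465))^(1/3) + 3^(2/3)*(9 + sqrt(465))^(1/3)/12)) + C4*exp(6^(1/3)*c*(-(9 + sqrt(465))^(1/3) + 4*6^(1/3)/(9 + sqrt(465))^(1/3))/6) + c^3*k/3 - 4*c^2*k + c^2 + 32*c*k - 7*c


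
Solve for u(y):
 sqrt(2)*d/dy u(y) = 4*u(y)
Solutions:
 u(y) = C1*exp(2*sqrt(2)*y)


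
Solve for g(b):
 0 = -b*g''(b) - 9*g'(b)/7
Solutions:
 g(b) = C1 + C2/b^(2/7)


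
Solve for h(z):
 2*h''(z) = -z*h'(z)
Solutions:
 h(z) = C1 + C2*erf(z/2)


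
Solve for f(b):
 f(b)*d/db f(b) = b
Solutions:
 f(b) = -sqrt(C1 + b^2)
 f(b) = sqrt(C1 + b^2)


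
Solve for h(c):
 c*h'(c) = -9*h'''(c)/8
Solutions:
 h(c) = C1 + Integral(C2*airyai(-2*3^(1/3)*c/3) + C3*airybi(-2*3^(1/3)*c/3), c)


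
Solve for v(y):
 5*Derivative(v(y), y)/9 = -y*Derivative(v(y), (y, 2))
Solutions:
 v(y) = C1 + C2*y^(4/9)


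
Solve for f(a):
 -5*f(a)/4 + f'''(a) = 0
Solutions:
 f(a) = C3*exp(10^(1/3)*a/2) + (C1*sin(10^(1/3)*sqrt(3)*a/4) + C2*cos(10^(1/3)*sqrt(3)*a/4))*exp(-10^(1/3)*a/4)


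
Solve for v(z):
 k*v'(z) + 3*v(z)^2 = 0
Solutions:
 v(z) = k/(C1*k + 3*z)


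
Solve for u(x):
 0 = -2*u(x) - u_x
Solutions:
 u(x) = C1*exp(-2*x)


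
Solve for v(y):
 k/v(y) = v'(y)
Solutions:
 v(y) = -sqrt(C1 + 2*k*y)
 v(y) = sqrt(C1 + 2*k*y)


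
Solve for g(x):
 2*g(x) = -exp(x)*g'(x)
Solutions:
 g(x) = C1*exp(2*exp(-x))


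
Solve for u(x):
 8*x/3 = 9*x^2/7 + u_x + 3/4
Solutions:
 u(x) = C1 - 3*x^3/7 + 4*x^2/3 - 3*x/4


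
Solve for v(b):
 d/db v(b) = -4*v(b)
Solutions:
 v(b) = C1*exp(-4*b)


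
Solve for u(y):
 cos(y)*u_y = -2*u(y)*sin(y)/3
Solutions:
 u(y) = C1*cos(y)^(2/3)


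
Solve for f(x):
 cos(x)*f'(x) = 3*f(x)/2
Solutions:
 f(x) = C1*(sin(x) + 1)^(3/4)/(sin(x) - 1)^(3/4)


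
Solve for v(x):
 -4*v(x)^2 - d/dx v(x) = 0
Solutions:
 v(x) = 1/(C1 + 4*x)


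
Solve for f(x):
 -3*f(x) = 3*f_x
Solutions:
 f(x) = C1*exp(-x)


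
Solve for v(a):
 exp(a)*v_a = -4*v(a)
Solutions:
 v(a) = C1*exp(4*exp(-a))


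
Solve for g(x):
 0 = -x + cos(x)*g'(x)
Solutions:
 g(x) = C1 + Integral(x/cos(x), x)


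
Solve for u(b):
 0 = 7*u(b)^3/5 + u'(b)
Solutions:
 u(b) = -sqrt(10)*sqrt(-1/(C1 - 7*b))/2
 u(b) = sqrt(10)*sqrt(-1/(C1 - 7*b))/2


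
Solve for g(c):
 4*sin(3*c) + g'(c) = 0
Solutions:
 g(c) = C1 + 4*cos(3*c)/3


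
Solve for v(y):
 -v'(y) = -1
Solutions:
 v(y) = C1 + y


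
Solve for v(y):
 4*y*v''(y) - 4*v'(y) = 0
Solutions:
 v(y) = C1 + C2*y^2


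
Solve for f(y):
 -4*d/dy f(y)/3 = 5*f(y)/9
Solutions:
 f(y) = C1*exp(-5*y/12)


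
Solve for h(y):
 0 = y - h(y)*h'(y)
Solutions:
 h(y) = -sqrt(C1 + y^2)
 h(y) = sqrt(C1 + y^2)


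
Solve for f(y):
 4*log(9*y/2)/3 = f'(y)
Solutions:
 f(y) = C1 + 4*y*log(y)/3 - 4*y/3 - 4*y*log(2)/3 + 8*y*log(3)/3


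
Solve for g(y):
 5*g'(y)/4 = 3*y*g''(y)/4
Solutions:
 g(y) = C1 + C2*y^(8/3)


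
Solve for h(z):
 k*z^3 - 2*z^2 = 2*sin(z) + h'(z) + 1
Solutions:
 h(z) = C1 + k*z^4/4 - 2*z^3/3 - z + 2*cos(z)


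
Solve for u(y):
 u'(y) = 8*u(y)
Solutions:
 u(y) = C1*exp(8*y)


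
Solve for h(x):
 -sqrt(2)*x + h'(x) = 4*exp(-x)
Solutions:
 h(x) = C1 + sqrt(2)*x^2/2 - 4*exp(-x)


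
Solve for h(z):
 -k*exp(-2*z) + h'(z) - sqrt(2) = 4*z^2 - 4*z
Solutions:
 h(z) = C1 - k*exp(-2*z)/2 + 4*z^3/3 - 2*z^2 + sqrt(2)*z


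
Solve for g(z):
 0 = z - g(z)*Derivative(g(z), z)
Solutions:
 g(z) = -sqrt(C1 + z^2)
 g(z) = sqrt(C1 + z^2)


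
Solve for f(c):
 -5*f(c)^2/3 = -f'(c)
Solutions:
 f(c) = -3/(C1 + 5*c)


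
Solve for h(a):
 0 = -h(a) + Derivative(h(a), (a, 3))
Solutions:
 h(a) = C3*exp(a) + (C1*sin(sqrt(3)*a/2) + C2*cos(sqrt(3)*a/2))*exp(-a/2)


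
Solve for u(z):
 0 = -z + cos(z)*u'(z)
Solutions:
 u(z) = C1 + Integral(z/cos(z), z)


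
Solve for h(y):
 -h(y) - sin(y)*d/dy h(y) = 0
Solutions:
 h(y) = C1*sqrt(cos(y) + 1)/sqrt(cos(y) - 1)


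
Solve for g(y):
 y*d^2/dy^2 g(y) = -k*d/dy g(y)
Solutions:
 g(y) = C1 + y^(1 - re(k))*(C2*sin(log(y)*Abs(im(k))) + C3*cos(log(y)*im(k)))


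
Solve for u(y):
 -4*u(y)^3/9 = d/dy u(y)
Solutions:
 u(y) = -3*sqrt(2)*sqrt(-1/(C1 - 4*y))/2
 u(y) = 3*sqrt(2)*sqrt(-1/(C1 - 4*y))/2


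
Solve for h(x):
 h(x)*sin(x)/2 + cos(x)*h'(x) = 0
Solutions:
 h(x) = C1*sqrt(cos(x))


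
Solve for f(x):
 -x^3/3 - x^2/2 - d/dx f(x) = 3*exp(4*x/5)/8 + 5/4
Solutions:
 f(x) = C1 - x^4/12 - x^3/6 - 5*x/4 - 15*exp(4*x/5)/32


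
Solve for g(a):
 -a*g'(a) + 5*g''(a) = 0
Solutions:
 g(a) = C1 + C2*erfi(sqrt(10)*a/10)


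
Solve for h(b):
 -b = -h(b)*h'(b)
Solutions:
 h(b) = -sqrt(C1 + b^2)
 h(b) = sqrt(C1 + b^2)


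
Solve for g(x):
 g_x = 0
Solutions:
 g(x) = C1


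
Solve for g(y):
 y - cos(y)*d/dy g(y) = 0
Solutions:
 g(y) = C1 + Integral(y/cos(y), y)


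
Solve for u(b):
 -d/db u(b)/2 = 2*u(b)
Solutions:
 u(b) = C1*exp(-4*b)


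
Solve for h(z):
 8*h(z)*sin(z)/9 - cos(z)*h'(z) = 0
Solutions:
 h(z) = C1/cos(z)^(8/9)


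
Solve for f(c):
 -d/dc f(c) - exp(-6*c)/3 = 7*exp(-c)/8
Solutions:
 f(c) = C1 + 7*exp(-c)/8 + exp(-6*c)/18


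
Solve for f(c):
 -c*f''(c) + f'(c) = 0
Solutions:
 f(c) = C1 + C2*c^2


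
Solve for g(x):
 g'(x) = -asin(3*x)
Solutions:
 g(x) = C1 - x*asin(3*x) - sqrt(1 - 9*x^2)/3


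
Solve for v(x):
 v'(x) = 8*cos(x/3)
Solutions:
 v(x) = C1 + 24*sin(x/3)


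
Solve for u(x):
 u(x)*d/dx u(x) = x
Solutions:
 u(x) = -sqrt(C1 + x^2)
 u(x) = sqrt(C1 + x^2)


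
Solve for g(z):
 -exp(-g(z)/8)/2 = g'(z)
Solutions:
 g(z) = 8*log(C1 - z/16)


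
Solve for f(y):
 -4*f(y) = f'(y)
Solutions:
 f(y) = C1*exp(-4*y)


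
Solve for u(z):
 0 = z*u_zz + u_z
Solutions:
 u(z) = C1 + C2*log(z)


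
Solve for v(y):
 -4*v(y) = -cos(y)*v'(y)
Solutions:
 v(y) = C1*(sin(y)^2 + 2*sin(y) + 1)/(sin(y)^2 - 2*sin(y) + 1)


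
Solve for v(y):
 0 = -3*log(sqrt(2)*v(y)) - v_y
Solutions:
 2*Integral(1/(2*log(_y) + log(2)), (_y, v(y)))/3 = C1 - y


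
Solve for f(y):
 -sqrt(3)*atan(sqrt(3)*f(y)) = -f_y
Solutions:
 Integral(1/atan(sqrt(3)*_y), (_y, f(y))) = C1 + sqrt(3)*y


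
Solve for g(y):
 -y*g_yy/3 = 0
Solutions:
 g(y) = C1 + C2*y


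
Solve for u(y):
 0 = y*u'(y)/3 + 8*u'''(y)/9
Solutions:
 u(y) = C1 + Integral(C2*airyai(-3^(1/3)*y/2) + C3*airybi(-3^(1/3)*y/2), y)


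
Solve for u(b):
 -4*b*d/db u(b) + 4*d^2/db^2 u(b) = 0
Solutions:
 u(b) = C1 + C2*erfi(sqrt(2)*b/2)


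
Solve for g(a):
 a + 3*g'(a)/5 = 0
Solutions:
 g(a) = C1 - 5*a^2/6


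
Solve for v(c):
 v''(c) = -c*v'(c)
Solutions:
 v(c) = C1 + C2*erf(sqrt(2)*c/2)


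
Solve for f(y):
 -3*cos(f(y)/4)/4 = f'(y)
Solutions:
 3*y/4 - 2*log(sin(f(y)/4) - 1) + 2*log(sin(f(y)/4) + 1) = C1


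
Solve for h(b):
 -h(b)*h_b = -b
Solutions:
 h(b) = -sqrt(C1 + b^2)
 h(b) = sqrt(C1 + b^2)


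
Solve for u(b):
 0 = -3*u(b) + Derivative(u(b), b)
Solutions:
 u(b) = C1*exp(3*b)


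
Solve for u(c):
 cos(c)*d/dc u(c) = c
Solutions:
 u(c) = C1 + Integral(c/cos(c), c)


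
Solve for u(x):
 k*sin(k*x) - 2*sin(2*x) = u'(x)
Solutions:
 u(x) = C1 + cos(2*x) - cos(k*x)


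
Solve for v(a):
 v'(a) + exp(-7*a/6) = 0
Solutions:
 v(a) = C1 + 6*exp(-7*a/6)/7


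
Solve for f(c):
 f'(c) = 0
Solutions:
 f(c) = C1


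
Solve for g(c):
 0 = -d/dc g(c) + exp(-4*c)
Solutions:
 g(c) = C1 - exp(-4*c)/4


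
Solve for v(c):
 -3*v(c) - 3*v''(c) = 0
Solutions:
 v(c) = C1*sin(c) + C2*cos(c)


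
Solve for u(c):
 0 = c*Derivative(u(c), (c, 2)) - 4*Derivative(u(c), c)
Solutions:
 u(c) = C1 + C2*c^5


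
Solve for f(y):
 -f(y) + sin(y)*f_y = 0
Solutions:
 f(y) = C1*sqrt(cos(y) - 1)/sqrt(cos(y) + 1)


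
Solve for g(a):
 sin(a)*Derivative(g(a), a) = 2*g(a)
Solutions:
 g(a) = C1*(cos(a) - 1)/(cos(a) + 1)


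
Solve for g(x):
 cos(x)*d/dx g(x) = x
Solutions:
 g(x) = C1 + Integral(x/cos(x), x)


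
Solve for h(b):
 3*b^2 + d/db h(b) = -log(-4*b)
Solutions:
 h(b) = C1 - b^3 - b*log(-b) + b*(1 - 2*log(2))


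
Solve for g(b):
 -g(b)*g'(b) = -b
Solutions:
 g(b) = -sqrt(C1 + b^2)
 g(b) = sqrt(C1 + b^2)


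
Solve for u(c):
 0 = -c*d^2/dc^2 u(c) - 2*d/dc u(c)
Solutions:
 u(c) = C1 + C2/c


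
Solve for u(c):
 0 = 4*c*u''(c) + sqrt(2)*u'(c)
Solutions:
 u(c) = C1 + C2*c^(1 - sqrt(2)/4)


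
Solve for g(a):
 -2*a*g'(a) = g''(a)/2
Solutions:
 g(a) = C1 + C2*erf(sqrt(2)*a)


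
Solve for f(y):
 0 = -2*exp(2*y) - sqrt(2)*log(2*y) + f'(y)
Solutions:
 f(y) = C1 + sqrt(2)*y*log(y) + sqrt(2)*y*(-1 + log(2)) + exp(2*y)


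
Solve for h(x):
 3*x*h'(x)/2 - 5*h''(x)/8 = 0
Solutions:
 h(x) = C1 + C2*erfi(sqrt(30)*x/5)


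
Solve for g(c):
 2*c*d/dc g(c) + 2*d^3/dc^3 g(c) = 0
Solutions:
 g(c) = C1 + Integral(C2*airyai(-c) + C3*airybi(-c), c)


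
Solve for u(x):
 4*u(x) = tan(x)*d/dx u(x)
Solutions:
 u(x) = C1*sin(x)^4


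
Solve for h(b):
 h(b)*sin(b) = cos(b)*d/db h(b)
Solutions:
 h(b) = C1/cos(b)


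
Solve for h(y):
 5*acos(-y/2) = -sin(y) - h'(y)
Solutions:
 h(y) = C1 - 5*y*acos(-y/2) - 5*sqrt(4 - y^2) + cos(y)


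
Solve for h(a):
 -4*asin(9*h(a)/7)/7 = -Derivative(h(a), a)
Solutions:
 Integral(1/asin(9*_y/7), (_y, h(a))) = C1 + 4*a/7


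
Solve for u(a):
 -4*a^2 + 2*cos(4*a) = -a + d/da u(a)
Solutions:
 u(a) = C1 - 4*a^3/3 + a^2/2 + sin(4*a)/2


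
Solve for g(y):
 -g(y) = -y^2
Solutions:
 g(y) = y^2


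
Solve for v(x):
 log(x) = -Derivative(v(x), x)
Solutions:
 v(x) = C1 - x*log(x) + x


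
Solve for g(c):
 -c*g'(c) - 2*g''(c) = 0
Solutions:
 g(c) = C1 + C2*erf(c/2)


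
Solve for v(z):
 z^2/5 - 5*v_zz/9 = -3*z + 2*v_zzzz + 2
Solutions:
 v(z) = C1 + C2*z + C3*sin(sqrt(10)*z/6) + C4*cos(sqrt(10)*z/6) + 3*z^4/100 + 9*z^3/10 - 387*z^2/125


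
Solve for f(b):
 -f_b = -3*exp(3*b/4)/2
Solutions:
 f(b) = C1 + 2*exp(3*b/4)


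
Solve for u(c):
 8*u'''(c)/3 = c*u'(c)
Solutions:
 u(c) = C1 + Integral(C2*airyai(3^(1/3)*c/2) + C3*airybi(3^(1/3)*c/2), c)


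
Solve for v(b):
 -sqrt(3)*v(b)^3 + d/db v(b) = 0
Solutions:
 v(b) = -sqrt(2)*sqrt(-1/(C1 + sqrt(3)*b))/2
 v(b) = sqrt(2)*sqrt(-1/(C1 + sqrt(3)*b))/2


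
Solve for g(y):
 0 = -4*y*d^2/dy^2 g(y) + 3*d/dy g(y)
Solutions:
 g(y) = C1 + C2*y^(7/4)


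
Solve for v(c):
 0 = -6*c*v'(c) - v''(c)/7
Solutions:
 v(c) = C1 + C2*erf(sqrt(21)*c)


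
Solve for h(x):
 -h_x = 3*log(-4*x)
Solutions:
 h(x) = C1 - 3*x*log(-x) + 3*x*(1 - 2*log(2))


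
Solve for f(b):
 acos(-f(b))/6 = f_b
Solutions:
 Integral(1/acos(-_y), (_y, f(b))) = C1 + b/6


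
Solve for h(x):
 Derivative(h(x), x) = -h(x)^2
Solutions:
 h(x) = 1/(C1 + x)


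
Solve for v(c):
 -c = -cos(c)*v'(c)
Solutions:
 v(c) = C1 + Integral(c/cos(c), c)


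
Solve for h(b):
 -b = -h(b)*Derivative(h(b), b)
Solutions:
 h(b) = -sqrt(C1 + b^2)
 h(b) = sqrt(C1 + b^2)


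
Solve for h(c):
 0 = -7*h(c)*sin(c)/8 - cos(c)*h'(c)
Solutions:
 h(c) = C1*cos(c)^(7/8)


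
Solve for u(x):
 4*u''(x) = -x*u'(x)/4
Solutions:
 u(x) = C1 + C2*erf(sqrt(2)*x/8)


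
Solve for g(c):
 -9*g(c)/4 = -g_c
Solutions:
 g(c) = C1*exp(9*c/4)


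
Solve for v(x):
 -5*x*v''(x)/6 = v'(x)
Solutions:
 v(x) = C1 + C2/x^(1/5)


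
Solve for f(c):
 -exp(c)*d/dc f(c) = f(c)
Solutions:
 f(c) = C1*exp(exp(-c))


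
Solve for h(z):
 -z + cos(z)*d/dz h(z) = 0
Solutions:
 h(z) = C1 + Integral(z/cos(z), z)


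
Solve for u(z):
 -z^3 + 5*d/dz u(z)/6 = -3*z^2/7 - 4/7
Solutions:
 u(z) = C1 + 3*z^4/10 - 6*z^3/35 - 24*z/35


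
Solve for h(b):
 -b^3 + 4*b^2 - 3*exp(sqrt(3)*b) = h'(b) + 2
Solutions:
 h(b) = C1 - b^4/4 + 4*b^3/3 - 2*b - sqrt(3)*exp(sqrt(3)*b)


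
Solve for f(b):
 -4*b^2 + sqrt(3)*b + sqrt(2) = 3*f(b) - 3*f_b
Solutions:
 f(b) = C1*exp(b) - 4*b^2/3 - 8*b/3 + sqrt(3)*b/3 - 8/3 + sqrt(2)/3 + sqrt(3)/3


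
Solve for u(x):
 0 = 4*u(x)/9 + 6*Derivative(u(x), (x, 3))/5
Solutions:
 u(x) = C3*exp(-10^(1/3)*x/3) + (C1*sin(10^(1/3)*sqrt(3)*x/6) + C2*cos(10^(1/3)*sqrt(3)*x/6))*exp(10^(1/3)*x/6)


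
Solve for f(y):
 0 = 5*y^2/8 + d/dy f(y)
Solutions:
 f(y) = C1 - 5*y^3/24


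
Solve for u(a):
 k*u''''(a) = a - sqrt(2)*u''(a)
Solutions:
 u(a) = C1 + C2*a + C3*exp(-2^(1/4)*a*sqrt(-1/k)) + C4*exp(2^(1/4)*a*sqrt(-1/k)) + sqrt(2)*a^3/12


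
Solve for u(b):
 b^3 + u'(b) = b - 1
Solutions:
 u(b) = C1 - b^4/4 + b^2/2 - b


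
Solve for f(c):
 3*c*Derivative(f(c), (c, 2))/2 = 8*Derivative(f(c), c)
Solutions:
 f(c) = C1 + C2*c^(19/3)


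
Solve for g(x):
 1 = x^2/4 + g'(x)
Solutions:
 g(x) = C1 - x^3/12 + x


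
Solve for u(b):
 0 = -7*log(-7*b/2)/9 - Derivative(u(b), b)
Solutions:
 u(b) = C1 - 7*b*log(-b)/9 + 7*b*(-log(7) + log(2) + 1)/9


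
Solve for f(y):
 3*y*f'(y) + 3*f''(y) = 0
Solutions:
 f(y) = C1 + C2*erf(sqrt(2)*y/2)


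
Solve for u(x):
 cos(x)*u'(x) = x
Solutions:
 u(x) = C1 + Integral(x/cos(x), x)


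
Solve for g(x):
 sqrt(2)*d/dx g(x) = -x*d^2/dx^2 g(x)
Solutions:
 g(x) = C1 + C2*x^(1 - sqrt(2))


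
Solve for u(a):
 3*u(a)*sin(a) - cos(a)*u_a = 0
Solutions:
 u(a) = C1/cos(a)^3


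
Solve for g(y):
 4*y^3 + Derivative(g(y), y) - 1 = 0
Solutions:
 g(y) = C1 - y^4 + y


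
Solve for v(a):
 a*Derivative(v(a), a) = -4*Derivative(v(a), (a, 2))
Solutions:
 v(a) = C1 + C2*erf(sqrt(2)*a/4)


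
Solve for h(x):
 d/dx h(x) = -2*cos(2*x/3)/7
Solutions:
 h(x) = C1 - 3*sin(2*x/3)/7


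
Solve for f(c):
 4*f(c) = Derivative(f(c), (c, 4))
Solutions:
 f(c) = C1*exp(-sqrt(2)*c) + C2*exp(sqrt(2)*c) + C3*sin(sqrt(2)*c) + C4*cos(sqrt(2)*c)


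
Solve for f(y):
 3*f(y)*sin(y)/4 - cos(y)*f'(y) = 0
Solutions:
 f(y) = C1/cos(y)^(3/4)


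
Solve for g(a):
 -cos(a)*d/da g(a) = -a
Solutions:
 g(a) = C1 + Integral(a/cos(a), a)
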